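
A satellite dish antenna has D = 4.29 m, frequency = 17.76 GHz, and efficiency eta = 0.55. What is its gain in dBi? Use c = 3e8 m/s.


lambda = c/f = 3e8 / 1.776e+10 = 0.01689189 m
G = eta*(pi*D/lambda)^2 = 0.55*(pi*4.29/0.01689189)^2
G = 350122.8320 (linear)
G = 10*log10(350122.8320) = 55.4422 dBi

55.4422 dBi


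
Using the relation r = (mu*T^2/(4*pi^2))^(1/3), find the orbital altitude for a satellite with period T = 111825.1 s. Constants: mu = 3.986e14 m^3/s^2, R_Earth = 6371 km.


T = 111825.1 s
r = (mu*T^2/(4*pi^2))^(1/3) = (3.986e14 * 111825.1^2 / (4*pi^2))^(1/3)
r = 5.0167068e+07 m = 50167.0676 km
alt = r - R_E = 50167.0676 - 6371 = 43796.0676 km

43796.0676 km


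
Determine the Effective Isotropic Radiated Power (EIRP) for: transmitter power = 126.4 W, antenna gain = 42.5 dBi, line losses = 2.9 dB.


Pt = 126.4 W = 21.0175 dBW
EIRP = Pt_dBW + Gt - losses = 21.0175 + 42.5 - 2.9 = 60.6175 dBW

60.6175 dBW


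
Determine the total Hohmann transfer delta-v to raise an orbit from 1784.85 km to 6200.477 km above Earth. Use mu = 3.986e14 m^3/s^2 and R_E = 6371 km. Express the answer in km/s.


r1 = 8155.8500 km = 8.15585e+06 m
r2 = 12571.4770 km = 1.2571477e+07 m
dv1 = sqrt(mu/r1)*(sqrt(2*r2/(r1+r2)) - 1) = 708.7268 m/s
dv2 = sqrt(mu/r2)*(1 - sqrt(2*r1/(r1+r2))) = 635.6633 m/s
total dv = |dv1| + |dv2| = 708.7268 + 635.6633 = 1344.3901 m/s = 1.3444 km/s

1.3444 km/s


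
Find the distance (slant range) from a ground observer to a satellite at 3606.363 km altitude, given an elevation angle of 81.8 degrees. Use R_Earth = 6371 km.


h = 3606.363 km, el = 81.8 deg
d = -R_E*sin(el) + sqrt((R_E*sin(el))^2 + 2*R_E*h + h^2)
d = -6371.0000*sin(1.4277) + sqrt((6371.0000*0.9897762)^2 + 2*6371.0000*3606.363 + 3606.363^2)
d = 3630.0330 km

3630.0330 km


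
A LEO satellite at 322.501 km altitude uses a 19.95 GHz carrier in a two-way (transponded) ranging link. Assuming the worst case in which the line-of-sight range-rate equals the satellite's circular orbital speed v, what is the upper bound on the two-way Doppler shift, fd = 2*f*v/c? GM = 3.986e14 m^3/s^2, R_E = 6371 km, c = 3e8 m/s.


r = 6.693501e+06 m
v = sqrt(mu/r) = 7716.8842 m/s (worst-case radial velocity)
f = 19.95 GHz = 1.995e+10 Hz
fd = 2*f*v/c = 2*1.995e+10*7716.8842/3.0e+08
fd = 1.0263456e+06 Hz

1.0263e+06 Hz


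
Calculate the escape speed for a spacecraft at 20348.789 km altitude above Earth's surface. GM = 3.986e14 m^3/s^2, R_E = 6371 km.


r = 6371.0 + 20348.789 = 26719.7890 km = 2.6719789e+07 m
v_esc = sqrt(2*mu/r) = sqrt(2*3.986e14 / 2.6719789e+07)
v_esc = 5462.1942 m/s = 5.4622 km/s

5.4622 km/s


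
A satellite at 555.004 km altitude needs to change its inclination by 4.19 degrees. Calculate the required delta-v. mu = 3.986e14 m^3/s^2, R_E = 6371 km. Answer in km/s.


r = 6926.0040 km = 6.926004e+06 m
V = sqrt(mu/r) = 7586.2522 m/s
di = 4.19 deg = 0.0731293 rad
dV = 2*V*sin(di/2) = 2*7586.2522*sin(0.03656465)
dV = 554.6537 m/s = 0.5546537 km/s

0.5547 km/s


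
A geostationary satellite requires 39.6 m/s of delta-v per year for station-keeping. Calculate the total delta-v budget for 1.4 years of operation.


dV = rate * years = 39.6 * 1.4
dV = 55.4400 m/s

55.4400 m/s


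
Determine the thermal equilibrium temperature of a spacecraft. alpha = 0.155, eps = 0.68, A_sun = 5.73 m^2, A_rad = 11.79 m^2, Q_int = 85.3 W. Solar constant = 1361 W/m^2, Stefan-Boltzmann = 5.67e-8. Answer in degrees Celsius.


Numerator = alpha*S*A_sun + Q_int = 0.155*1361*5.73 + 85.3 = 1294.0722 W
Denominator = eps*sigma*A_rad = 0.68*5.67e-8*11.79 = 4.5457524e-07 W/K^4
T^4 = 2.8467722e+09 K^4
T = 230.9873 K = -42.1627 C

-42.1627 degrees Celsius


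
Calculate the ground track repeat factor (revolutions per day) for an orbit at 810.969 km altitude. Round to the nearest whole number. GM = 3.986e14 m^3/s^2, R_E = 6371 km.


r = 7.181969e+06 m
T = 2*pi*sqrt(r^3/mu) = 6057.2641 s = 100.9544 min
revs/day = 1440 / 100.9544 = 14.2639
Rounded: 14 revolutions per day

14 revolutions per day


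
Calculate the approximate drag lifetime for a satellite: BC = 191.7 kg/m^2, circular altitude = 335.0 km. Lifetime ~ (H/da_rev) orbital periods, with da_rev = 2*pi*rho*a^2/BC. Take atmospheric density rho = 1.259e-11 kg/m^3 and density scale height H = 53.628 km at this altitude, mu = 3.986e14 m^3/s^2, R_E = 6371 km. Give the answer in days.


a = R_E + alt = 6706.0000 km = 6.706e+06 m
da_rev = 2*pi*rho*a^2/BC = 2*pi*1.259e-11*(6.706e+06)^2/191.7 = 18.557120 m per revolution
N = H/da_rev = 53628.0000 m / 18.557120 m = 2889.8880 revolutions
P = 2*pi*sqrt(a^3/mu) = 5465.2061 s
lifetime = N*P = 2889.8880 * 5465.2061 = 1.5793834e+07 s = 182.7990 days

182.7990 days


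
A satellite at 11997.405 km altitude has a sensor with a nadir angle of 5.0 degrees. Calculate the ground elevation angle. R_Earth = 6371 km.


r = R_E + alt = 18368.4050 km
Law of sines in the satellite / Earth-center / ground-point triangle:
  sin(nadir)/R_E = sin(90 + el)/r  =>  cos(el) = (r/R_E)*sin(nadir)
cos(el) = (18368.4050 / 6371.0000) * sin(5.0 deg) = 0.2512811
el = arccos(0.2512811) = 75.4467 deg
(Earth-central angle = 90 - nadir - el = 9.5533 deg)

75.4467 degrees


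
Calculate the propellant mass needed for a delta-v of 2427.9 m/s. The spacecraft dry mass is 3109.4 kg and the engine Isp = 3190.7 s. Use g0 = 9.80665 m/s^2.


ve = Isp * g0 = 3190.7 * 9.80665 = 31290.078155 m/s
mass ratio = exp(dv/ve) = exp(2427.9/31290.078155) = 1.08068304
m_prop = m_dry * (mr - 1) = 3109.4 * (1.08068304 - 1)
m_prop = 250.8758 kg

250.8758 kg


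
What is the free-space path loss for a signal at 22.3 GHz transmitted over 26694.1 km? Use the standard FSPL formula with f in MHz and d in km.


f = 22.3 GHz = 22300.0000 MHz
d = 26694.1 km
FSPL = 32.44 + 20*log10(22300.0000) + 20*log10(26694.1)
FSPL = 32.44 + 86.9661 + 88.5283
FSPL = 207.9344 dB

207.9344 dB


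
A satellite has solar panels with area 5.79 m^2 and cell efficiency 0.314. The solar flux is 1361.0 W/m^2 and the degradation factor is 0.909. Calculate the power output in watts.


P = area * eta * S * degradation
P = 5.79 * 0.314 * 1361.0 * 0.909
P = 2249.2111 W

2249.2111 W


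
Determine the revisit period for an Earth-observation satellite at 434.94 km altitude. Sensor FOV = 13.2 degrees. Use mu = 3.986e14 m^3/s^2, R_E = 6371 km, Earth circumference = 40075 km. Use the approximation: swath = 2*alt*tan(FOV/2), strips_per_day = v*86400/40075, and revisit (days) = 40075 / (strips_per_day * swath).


swath = 2*434.94*tan(0.1151917) = 100.6486 km
v = sqrt(mu/r) = 7652.8745 m/s = 7.6529 km/s
strips/day = v*86400/40075 = 7.6529*86400/40075 = 16.4993
coverage/day = strips * swath = 16.4993 * 100.6486 = 1660.6279 km
revisit = 40075 / 1660.6279 = 24.1324 days

24.1324 days


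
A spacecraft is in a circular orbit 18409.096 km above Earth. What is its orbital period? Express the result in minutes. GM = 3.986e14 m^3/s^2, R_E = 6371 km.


r = 24780.0960 km = 2.4780096e+07 m
T = 2*pi*sqrt(r^3/mu) = 2*pi*sqrt(1.5216296e+22 / 3.986e14)
T = 38820.9088 s = 647.0151 min

647.0151 minutes


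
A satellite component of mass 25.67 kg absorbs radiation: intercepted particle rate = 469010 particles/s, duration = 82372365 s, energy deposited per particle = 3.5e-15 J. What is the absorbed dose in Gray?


Total energy deposited = rate * time * E_per
  = 469010 * 82372365 * 3.5e-15 = 0.1352171 J
Dose = E_total / mass = 0.1352171 / 25.67
Dose = 0.005267515 Gy

0.0053 Gy


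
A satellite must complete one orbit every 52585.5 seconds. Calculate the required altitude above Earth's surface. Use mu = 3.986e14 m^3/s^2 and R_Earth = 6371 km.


T = 52585.5 s
r = (mu*T^2/(4*pi^2))^(1/3) = (3.986e14 * 52585.5^2 / (4*pi^2))^(1/3)
r = 3.0336806e+07 m = 30336.8062 km
alt = r - R_E = 30336.8062 - 6371 = 23965.8062 km

23965.8062 km


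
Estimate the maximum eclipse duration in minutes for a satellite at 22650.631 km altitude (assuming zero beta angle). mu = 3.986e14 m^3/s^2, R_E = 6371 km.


r = 29021.6310 km
T = 820.0545 min
Eclipse fraction = arcsin(R_E/r)/pi = arcsin(6371.0000/29021.6310)/pi
= arcsin(0.2195259)/pi = 0.07045105
Eclipse duration = 0.07045105 * 820.0545 = 57.7737 min

57.7737 minutes


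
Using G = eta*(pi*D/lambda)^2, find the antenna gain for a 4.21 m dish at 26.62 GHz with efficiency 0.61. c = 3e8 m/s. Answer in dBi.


lambda = c/f = 3e8 / 2.662e+10 = 0.01126972 m
G = eta*(pi*D/lambda)^2 = 0.61*(pi*4.21/0.01126972)^2
G = 840170.3769 (linear)
G = 10*log10(840170.3769) = 59.2437 dBi

59.2437 dBi


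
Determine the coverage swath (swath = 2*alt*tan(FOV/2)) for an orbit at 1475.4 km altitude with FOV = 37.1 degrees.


FOV = 37.1 deg = 0.6475172 rad
swath = 2 * alt * tan(FOV/2) = 2 * 1475.4 * tan(0.3237586)
swath = 2 * 1475.4 * 0.335566
swath = 990.1881 km

990.1881 km


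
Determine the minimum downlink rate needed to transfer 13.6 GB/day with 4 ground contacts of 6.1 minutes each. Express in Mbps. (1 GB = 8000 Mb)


total contact time = 4 * 6.1 * 60 = 1464.0000 s
data = 13.6 GB = 108800.0000 Mb
rate = 108800.0000 / 1464.0000 = 74.3169 Mbps

74.3169 Mbps


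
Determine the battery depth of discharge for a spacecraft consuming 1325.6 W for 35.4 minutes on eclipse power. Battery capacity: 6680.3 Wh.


E_used = P * t / 60 = 1325.6 * 35.4 / 60 = 782.1040 Wh
DOD = E_used / E_total * 100 = 782.1040 / 6680.3 * 100
DOD = 11.7076 %

11.7076 %


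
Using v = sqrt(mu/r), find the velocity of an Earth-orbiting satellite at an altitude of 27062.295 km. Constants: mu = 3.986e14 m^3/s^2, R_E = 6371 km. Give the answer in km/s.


r = R_E + alt = 6371.0 + 27062.295 = 33433.2950 km = 3.3433295e+07 m
v = sqrt(mu/r) = sqrt(3.986e14 / 3.3433295e+07) = 3452.8607 m/s = 3.4529 km/s

3.4529 km/s


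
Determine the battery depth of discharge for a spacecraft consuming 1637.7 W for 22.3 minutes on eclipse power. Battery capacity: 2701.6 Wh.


E_used = P * t / 60 = 1637.7 * 22.3 / 60 = 608.6785 Wh
DOD = E_used / E_total * 100 = 608.6785 / 2701.6 * 100
DOD = 22.5303 %

22.5303 %


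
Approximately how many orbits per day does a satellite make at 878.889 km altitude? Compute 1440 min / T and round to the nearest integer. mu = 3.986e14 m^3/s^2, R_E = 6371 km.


r = 7.249889e+06 m
T = 2*pi*sqrt(r^3/mu) = 6143.3924 s = 102.3899 min
revs/day = 1440 / 102.3899 = 14.0639
Rounded: 14 revolutions per day

14 revolutions per day


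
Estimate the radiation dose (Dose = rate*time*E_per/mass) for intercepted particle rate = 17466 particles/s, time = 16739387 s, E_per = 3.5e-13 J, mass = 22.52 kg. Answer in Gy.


Total energy deposited = rate * time * E_per
  = 17466 * 16739387 * 3.5e-13 = 0.1023295 J
Dose = E_total / mass = 0.1023295 / 22.52
Dose = 0.004543941 Gy

0.0045 Gy


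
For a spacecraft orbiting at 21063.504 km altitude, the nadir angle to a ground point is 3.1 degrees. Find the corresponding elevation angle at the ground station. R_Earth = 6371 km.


r = R_E + alt = 27434.5040 km
Law of sines in the satellite / Earth-center / ground-point triangle:
  sin(nadir)/R_E = sin(90 + el)/r  =>  cos(el) = (r/R_E)*sin(nadir)
cos(el) = (27434.5040 / 6371.0000) * sin(3.1 deg) = 0.2328717
el = arccos(0.2328717) = 76.5338 deg
(Earth-central angle = 90 - nadir - el = 10.3662 deg)

76.5338 degrees


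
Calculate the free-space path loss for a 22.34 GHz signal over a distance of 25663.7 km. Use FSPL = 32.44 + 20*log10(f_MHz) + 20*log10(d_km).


f = 22.34 GHz = 22340.0000 MHz
d = 25663.7 km
FSPL = 32.44 + 20*log10(22340.0000) + 20*log10(25663.7)
FSPL = 32.44 + 86.9817 + 88.1864
FSPL = 207.6080 dB

207.6080 dB


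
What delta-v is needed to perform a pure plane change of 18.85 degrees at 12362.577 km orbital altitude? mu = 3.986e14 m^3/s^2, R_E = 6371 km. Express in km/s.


r = 18733.5770 km = 1.8733577e+07 m
V = sqrt(mu/r) = 4612.7327 m/s
di = 18.85 deg = 0.3289946 rad
dV = 2*V*sin(di/2) = 2*4612.7327*sin(0.1644973)
dV = 1510.7292 m/s = 1.5107 km/s

1.5107 km/s


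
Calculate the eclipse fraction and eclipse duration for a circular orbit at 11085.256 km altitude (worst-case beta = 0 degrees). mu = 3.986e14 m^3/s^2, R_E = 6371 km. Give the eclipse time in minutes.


r = 17456.2560 km
T = 382.5486 min
Eclipse fraction = arcsin(R_E/r)/pi = arcsin(6371.0000/17456.2560)/pi
= arcsin(0.3649694)/pi = 0.1189206
Eclipse duration = 0.1189206 * 382.5486 = 45.4929 min

45.4929 minutes


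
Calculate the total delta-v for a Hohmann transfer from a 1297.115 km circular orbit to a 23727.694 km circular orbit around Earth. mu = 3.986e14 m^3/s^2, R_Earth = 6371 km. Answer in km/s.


r1 = 7668.1150 km = 7.668115e+06 m
r2 = 30098.6940 km = 3.0098694e+07 m
dv1 = sqrt(mu/r1)*(sqrt(2*r2/(r1+r2)) - 1) = 1892.6254 m/s
dv2 = sqrt(mu/r2)*(1 - sqrt(2*r1/(r1+r2))) = 1320.1164 m/s
total dv = |dv1| + |dv2| = 1892.6254 + 1320.1164 = 3212.7418 m/s = 3.2127 km/s

3.2127 km/s


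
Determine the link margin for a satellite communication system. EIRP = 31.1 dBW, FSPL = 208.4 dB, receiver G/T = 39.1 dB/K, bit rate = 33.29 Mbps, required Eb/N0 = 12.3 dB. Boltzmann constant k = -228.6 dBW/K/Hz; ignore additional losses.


C/N0 = EIRP - FSPL + G/T - k = 31.1 - 208.4 + 39.1 - (-228.6)
C/N0 = 90.4000 dB-Hz
R_b = 33.29 Mbps = 3.329e+07 bps -> 10*log10(R_b) = 75.2231 dB-Hz
Eb/N0 = C/N0 - 10*log10(R_b) = 90.4000 - 75.2231 = 15.1769 dB
Margin = Eb/N0 - Eb/N0_req = 15.1769 - 12.3 = 2.8769 dB (link closes)

2.8769 dB


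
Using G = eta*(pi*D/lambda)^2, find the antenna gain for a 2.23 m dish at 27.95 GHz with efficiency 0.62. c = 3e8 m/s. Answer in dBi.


lambda = c/f = 3e8 / 2.795e+10 = 0.01073345 m
G = eta*(pi*D/lambda)^2 = 0.62*(pi*2.23/0.01073345)^2
G = 264132.7640 (linear)
G = 10*log10(264132.7640) = 54.2182 dBi

54.2182 dBi


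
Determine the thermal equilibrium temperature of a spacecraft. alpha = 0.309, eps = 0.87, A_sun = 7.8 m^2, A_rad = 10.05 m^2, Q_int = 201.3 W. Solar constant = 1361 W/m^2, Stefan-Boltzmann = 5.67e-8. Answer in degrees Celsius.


Numerator = alpha*S*A_sun + Q_int = 0.309*1361*7.8 + 201.3 = 3481.5822 W
Denominator = eps*sigma*A_rad = 0.87*5.67e-8*10.05 = 4.9575645e-07 W/K^4
T^4 = 7.0227673e+09 K^4
T = 289.4857 K = 16.3357 C

16.3357 degrees Celsius


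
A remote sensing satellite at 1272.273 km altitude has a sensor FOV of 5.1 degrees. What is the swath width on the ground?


FOV = 5.1 deg = 0.08901179 rad
swath = 2 * alt * tan(FOV/2) = 2 * 1272.273 * tan(0.0445059)
swath = 2 * 1272.273 * 0.0445353
swath = 113.3221 km

113.3221 km


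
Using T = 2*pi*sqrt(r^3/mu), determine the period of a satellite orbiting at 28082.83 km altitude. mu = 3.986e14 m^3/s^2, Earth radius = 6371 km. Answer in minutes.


r = 34453.8300 km = 3.445383e+07 m
T = 2*pi*sqrt(r^3/mu) = 2*pi*sqrt(4.0898984e+22 / 3.986e14)
T = 63645.4675 s = 1060.7578 min

1060.7578 minutes


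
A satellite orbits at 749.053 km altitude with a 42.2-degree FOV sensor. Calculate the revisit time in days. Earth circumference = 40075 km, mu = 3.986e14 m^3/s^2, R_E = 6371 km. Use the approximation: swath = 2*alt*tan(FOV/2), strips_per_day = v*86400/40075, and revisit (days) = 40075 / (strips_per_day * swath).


swath = 2*749.053*tan(0.3682645) = 578.0710 km
v = sqrt(mu/r) = 7482.1607 m/s = 7.4822 km/s
strips/day = v*86400/40075 = 7.4822*86400/40075 = 16.1312
coverage/day = strips * swath = 16.1312 * 578.0710 = 9324.9911 km
revisit = 40075 / 9324.9911 = 4.2976 days

4.2976 days


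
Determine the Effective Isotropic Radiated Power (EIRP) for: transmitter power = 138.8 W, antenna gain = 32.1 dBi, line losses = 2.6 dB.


Pt = 138.8 W = 21.4239 dBW
EIRP = Pt_dBW + Gt - losses = 21.4239 + 32.1 - 2.6 = 50.9239 dBW

50.9239 dBW


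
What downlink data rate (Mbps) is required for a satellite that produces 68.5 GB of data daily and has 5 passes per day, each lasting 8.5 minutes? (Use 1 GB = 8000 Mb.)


total contact time = 5 * 8.5 * 60 = 2550.0000 s
data = 68.5 GB = 548000.0000 Mb
rate = 548000.0000 / 2550.0000 = 214.9020 Mbps

214.9020 Mbps


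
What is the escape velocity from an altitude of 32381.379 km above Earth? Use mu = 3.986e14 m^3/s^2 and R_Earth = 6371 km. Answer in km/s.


r = 6371.0 + 32381.379 = 38752.3790 km = 3.8752379e+07 m
v_esc = sqrt(2*mu/r) = sqrt(2*3.986e14 / 3.8752379e+07)
v_esc = 4535.5970 m/s = 4.5356 km/s

4.5356 km/s


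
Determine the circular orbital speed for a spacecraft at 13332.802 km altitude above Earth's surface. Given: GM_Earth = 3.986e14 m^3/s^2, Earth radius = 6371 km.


r = R_E + alt = 6371.0 + 13332.802 = 19703.8020 km = 1.9703802e+07 m
v = sqrt(mu/r) = sqrt(3.986e14 / 1.9703802e+07) = 4497.7326 m/s = 4.4977 km/s

4.4977 km/s


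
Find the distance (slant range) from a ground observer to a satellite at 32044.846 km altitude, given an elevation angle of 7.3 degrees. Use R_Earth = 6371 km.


h = 32044.846 km, el = 7.3 deg
d = -R_E*sin(el) + sqrt((R_E*sin(el))^2 + 2*R_E*h + h^2)
d = -6371.0000*sin(0.127409) + sqrt((6371.0000*0.1270646)^2 + 2*6371.0000*32044.846 + 32044.846^2)
d = 37082.9894 km

37082.9894 km


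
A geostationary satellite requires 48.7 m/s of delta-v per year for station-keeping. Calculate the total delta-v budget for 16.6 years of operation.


dV = rate * years = 48.7 * 16.6
dV = 808.4200 m/s

808.4200 m/s


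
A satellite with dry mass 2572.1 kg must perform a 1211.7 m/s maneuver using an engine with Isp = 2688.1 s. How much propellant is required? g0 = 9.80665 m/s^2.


ve = Isp * g0 = 2688.1 * 9.80665 = 26361.255865 m/s
mass ratio = exp(dv/ve) = exp(1211.7/26361.255865) = 1.04703796
m_prop = m_dry * (mr - 1) = 2572.1 * (1.04703796 - 1)
m_prop = 120.9863 kg

120.9863 kg


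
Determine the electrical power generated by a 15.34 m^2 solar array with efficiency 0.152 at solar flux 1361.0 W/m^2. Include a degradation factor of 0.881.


P = area * eta * S * degradation
P = 15.34 * 0.152 * 1361.0 * 0.881
P = 2795.7799 W

2795.7799 W


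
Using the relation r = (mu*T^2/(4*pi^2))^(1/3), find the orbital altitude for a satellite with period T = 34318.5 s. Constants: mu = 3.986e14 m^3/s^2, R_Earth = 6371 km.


T = 34318.5 s
r = (mu*T^2/(4*pi^2))^(1/3) = (3.986e14 * 34318.5^2 / (4*pi^2))^(1/3)
r = 2.2825031e+07 m = 22825.0314 km
alt = r - R_E = 22825.0314 - 6371 = 16454.0314 km

16454.0314 km


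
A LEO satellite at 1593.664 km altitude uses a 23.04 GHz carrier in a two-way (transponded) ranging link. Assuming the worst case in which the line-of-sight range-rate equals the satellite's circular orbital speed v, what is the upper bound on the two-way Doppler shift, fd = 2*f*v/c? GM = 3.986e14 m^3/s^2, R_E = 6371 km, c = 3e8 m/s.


r = 7.964664e+06 m
v = sqrt(mu/r) = 7074.3235 m/s (worst-case radial velocity)
f = 23.04 GHz = 2.304e+10 Hz
fd = 2*f*v/c = 2*2.304e+10*7074.3235/3.0e+08
fd = 1.0866161e+06 Hz

1.0866e+06 Hz


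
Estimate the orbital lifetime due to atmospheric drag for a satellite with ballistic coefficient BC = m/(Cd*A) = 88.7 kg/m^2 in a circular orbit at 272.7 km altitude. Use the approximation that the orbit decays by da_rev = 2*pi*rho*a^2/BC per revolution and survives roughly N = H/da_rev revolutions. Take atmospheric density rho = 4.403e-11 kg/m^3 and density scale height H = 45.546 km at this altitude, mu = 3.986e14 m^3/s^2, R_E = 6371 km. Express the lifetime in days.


a = R_E + alt = 6643.7000 km = 6.6437e+06 m
da_rev = 2*pi*rho*a^2/BC = 2*pi*4.403e-11*(6.6437e+06)^2/88.7 = 137.665451 m per revolution
N = H/da_rev = 45546.0000 m / 137.665451 m = 330.8455 revolutions
P = 2*pi*sqrt(a^3/mu) = 5389.2241 s
lifetime = N*P = 330.8455 * 5389.2241 = 1.7830007e+06 s = 20.6366 days

20.6366 days


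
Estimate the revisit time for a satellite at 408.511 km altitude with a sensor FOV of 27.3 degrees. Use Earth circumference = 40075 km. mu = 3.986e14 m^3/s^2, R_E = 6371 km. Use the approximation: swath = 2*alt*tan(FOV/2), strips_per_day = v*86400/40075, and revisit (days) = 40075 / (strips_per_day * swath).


swath = 2*408.511*tan(0.2382374) = 198.4133 km
v = sqrt(mu/r) = 7667.7768 m/s = 7.6678 km/s
strips/day = v*86400/40075 = 7.6678*86400/40075 = 16.5314
coverage/day = strips * swath = 16.5314 * 198.4133 = 3280.0499 km
revisit = 40075 / 3280.0499 = 12.2178 days

12.2178 days


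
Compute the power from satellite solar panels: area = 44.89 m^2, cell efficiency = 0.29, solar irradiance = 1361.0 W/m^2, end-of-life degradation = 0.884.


P = area * eta * S * degradation
P = 44.89 * 0.29 * 1361.0 * 0.884
P = 15662.3885 W

15662.3885 W


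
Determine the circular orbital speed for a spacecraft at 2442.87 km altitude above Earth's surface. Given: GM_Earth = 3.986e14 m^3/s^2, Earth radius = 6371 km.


r = R_E + alt = 6371.0 + 2442.87 = 8813.8700 km = 8.81387e+06 m
v = sqrt(mu/r) = sqrt(3.986e14 / 8.81387e+06) = 6724.8922 m/s = 6.7249 km/s

6.7249 km/s


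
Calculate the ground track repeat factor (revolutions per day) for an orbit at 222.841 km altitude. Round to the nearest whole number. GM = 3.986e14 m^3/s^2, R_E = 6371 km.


r = 6.593841e+06 m
T = 2*pi*sqrt(r^3/mu) = 5328.6712 s = 88.8112 min
revs/day = 1440 / 88.8112 = 16.2142
Rounded: 16 revolutions per day

16 revolutions per day


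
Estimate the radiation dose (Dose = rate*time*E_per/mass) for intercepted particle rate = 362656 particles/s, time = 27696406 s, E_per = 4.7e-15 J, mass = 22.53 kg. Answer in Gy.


Total energy deposited = rate * time * E_per
  = 362656 * 27696406 * 4.7e-15 = 0.04720806 J
Dose = E_total / mass = 0.04720806 / 22.53
Dose = 0.002095342 Gy

0.0021 Gy


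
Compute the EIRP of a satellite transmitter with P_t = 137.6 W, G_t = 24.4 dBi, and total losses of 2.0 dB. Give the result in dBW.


Pt = 137.6 W = 21.3862 dBW
EIRP = Pt_dBW + Gt - losses = 21.3862 + 24.4 - 2.0 = 43.7862 dBW

43.7862 dBW


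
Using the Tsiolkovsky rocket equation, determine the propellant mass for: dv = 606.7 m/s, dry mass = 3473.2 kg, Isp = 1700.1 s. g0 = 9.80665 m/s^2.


ve = Isp * g0 = 1700.1 * 9.80665 = 16672.285665 m/s
mass ratio = exp(dv/ve) = exp(606.7/16672.285665) = 1.03705994
m_prop = m_dry * (mr - 1) = 3473.2 * (1.03705994 - 1)
m_prop = 128.7166 kg

128.7166 kg


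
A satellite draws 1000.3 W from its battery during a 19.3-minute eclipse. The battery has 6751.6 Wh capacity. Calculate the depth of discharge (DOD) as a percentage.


E_used = P * t / 60 = 1000.3 * 19.3 / 60 = 321.7632 Wh
DOD = E_used / E_total * 100 = 321.7632 / 6751.6 * 100
DOD = 4.7657 %

4.7657 %


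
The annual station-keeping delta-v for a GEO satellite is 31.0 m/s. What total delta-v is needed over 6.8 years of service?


dV = rate * years = 31.0 * 6.8
dV = 210.8000 m/s

210.8000 m/s


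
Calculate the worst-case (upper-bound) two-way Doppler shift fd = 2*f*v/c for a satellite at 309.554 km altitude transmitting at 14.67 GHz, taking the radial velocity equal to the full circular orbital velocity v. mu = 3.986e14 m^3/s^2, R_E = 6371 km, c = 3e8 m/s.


r = 6.680554e+06 m
v = sqrt(mu/r) = 7724.3582 m/s (worst-case radial velocity)
f = 14.67 GHz = 1.467e+10 Hz
fd = 2*f*v/c = 2*1.467e+10*7724.3582/3.0e+08
fd = 755442.2368 Hz

755442.2368 Hz


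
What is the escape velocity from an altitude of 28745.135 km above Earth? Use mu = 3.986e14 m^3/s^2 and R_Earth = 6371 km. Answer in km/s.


r = 6371.0 + 28745.135 = 35116.1350 km = 3.5116135e+07 m
v_esc = sqrt(2*mu/r) = sqrt(2*3.986e14 / 3.5116135e+07)
v_esc = 4764.6422 m/s = 4.7646 km/s

4.7646 km/s


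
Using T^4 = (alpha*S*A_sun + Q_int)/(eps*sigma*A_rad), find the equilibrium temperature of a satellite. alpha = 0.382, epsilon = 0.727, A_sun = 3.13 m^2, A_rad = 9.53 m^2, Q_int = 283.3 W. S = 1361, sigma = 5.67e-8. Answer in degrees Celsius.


Numerator = alpha*S*A_sun + Q_int = 0.382*1361*3.13 + 283.3 = 1910.5933 W
Denominator = eps*sigma*A_rad = 0.727*5.67e-8*9.53 = 3.9283518e-07 W/K^4
T^4 = 4.8636002e+09 K^4
T = 264.0824 K = -9.0676 C

-9.0676 degrees Celsius


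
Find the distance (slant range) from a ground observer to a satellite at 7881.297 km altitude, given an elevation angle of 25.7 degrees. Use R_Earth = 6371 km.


h = 7881.297 km, el = 25.7 deg
d = -R_E*sin(el) + sqrt((R_E*sin(el))^2 + 2*R_E*h + h^2)
d = -6371.0000*sin(0.4485496) + sqrt((6371.0000*0.4336591)^2 + 2*6371.0000*7881.297 + 7881.297^2)
d = 10282.1426 km

10282.1426 km


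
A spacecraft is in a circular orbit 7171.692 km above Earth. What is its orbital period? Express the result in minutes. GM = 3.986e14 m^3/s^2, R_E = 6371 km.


r = 13542.6920 km = 1.3542692e+07 m
T = 2*pi*sqrt(r^3/mu) = 2*pi*sqrt(2.4837907e+21 / 3.986e14)
T = 15684.4294 s = 261.4072 min

261.4072 minutes


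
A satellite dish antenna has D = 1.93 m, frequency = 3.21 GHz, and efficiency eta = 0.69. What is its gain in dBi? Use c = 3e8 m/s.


lambda = c/f = 3e8 / 3.21e+09 = 0.09345794 m
G = eta*(pi*D/lambda)^2 = 0.69*(pi*1.93/0.09345794)^2
G = 2904.2300 (linear)
G = 10*log10(2904.2300) = 34.6303 dBi

34.6303 dBi


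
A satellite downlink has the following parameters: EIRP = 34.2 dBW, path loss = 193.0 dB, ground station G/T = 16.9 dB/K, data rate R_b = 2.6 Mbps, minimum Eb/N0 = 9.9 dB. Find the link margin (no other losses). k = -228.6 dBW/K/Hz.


C/N0 = EIRP - FSPL + G/T - k = 34.2 - 193.0 + 16.9 - (-228.6)
C/N0 = 86.7000 dB-Hz
R_b = 2.6 Mbps = 2.6e+06 bps -> 10*log10(R_b) = 64.1497 dB-Hz
Eb/N0 = C/N0 - 10*log10(R_b) = 86.7000 - 64.1497 = 22.5503 dB
Margin = Eb/N0 - Eb/N0_req = 22.5503 - 9.9 = 12.6503 dB (link closes)

12.6503 dB


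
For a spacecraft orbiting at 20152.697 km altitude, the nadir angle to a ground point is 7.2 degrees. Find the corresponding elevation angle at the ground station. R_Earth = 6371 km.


r = R_E + alt = 26523.6970 km
Law of sines in the satellite / Earth-center / ground-point triangle:
  sin(nadir)/R_E = sin(90 + el)/r  =>  cos(el) = (r/R_E)*sin(nadir)
cos(el) = (26523.6970 / 6371.0000) * sin(7.2 deg) = 0.5217863
el = arccos(0.5217863) = 58.5478 deg
(Earth-central angle = 90 - nadir - el = 24.2522 deg)

58.5478 degrees


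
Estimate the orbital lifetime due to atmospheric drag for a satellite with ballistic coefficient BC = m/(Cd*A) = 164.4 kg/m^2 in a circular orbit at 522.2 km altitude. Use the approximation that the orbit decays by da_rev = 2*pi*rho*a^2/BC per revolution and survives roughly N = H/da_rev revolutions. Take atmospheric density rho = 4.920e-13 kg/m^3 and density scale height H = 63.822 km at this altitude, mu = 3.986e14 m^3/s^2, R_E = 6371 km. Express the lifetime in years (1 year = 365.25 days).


a = R_E + alt = 6893.2000 km = 6.8932e+06 m
da_rev = 2*pi*rho*a^2/BC = 2*pi*4.920e-13*(6.8932e+06)^2/164.4 = 0.893480167 m per revolution
N = H/da_rev = 63822.0000 m / 0.893480167 m = 71430.7965 revolutions
P = 2*pi*sqrt(a^3/mu) = 5695.6401 s
lifetime = N*P = 71430.7965 * 5695.6401 = 4.0684411e+08 s = 4708.8439 days
years = 4708.8439 / 365.25 = 12.8921 years

12.8921 years


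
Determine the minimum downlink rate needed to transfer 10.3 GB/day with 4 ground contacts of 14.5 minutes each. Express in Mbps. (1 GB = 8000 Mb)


total contact time = 4 * 14.5 * 60 = 3480.0000 s
data = 10.3 GB = 82400.0000 Mb
rate = 82400.0000 / 3480.0000 = 23.6782 Mbps

23.6782 Mbps


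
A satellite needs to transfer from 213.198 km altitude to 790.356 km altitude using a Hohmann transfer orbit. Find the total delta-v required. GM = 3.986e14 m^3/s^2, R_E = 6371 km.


r1 = 6584.1980 km = 6.584198e+06 m
r2 = 7161.3560 km = 7.161356e+06 m
dv1 = sqrt(mu/r1)*(sqrt(2*r2/(r1+r2)) - 1) = 161.6706 m/s
dv2 = sqrt(mu/r2)*(1 - sqrt(2*r1/(r1+r2))) = 158.3091 m/s
total dv = |dv1| + |dv2| = 161.6706 + 158.3091 = 319.9797 m/s = 0.3199797 km/s

0.3200 km/s


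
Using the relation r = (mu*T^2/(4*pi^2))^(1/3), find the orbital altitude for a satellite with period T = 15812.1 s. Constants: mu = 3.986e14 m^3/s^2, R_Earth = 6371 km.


T = 15812.1 s
r = (mu*T^2/(4*pi^2))^(1/3) = (3.986e14 * 15812.1^2 / (4*pi^2))^(1/3)
r = 1.3616084e+07 m = 13616.0840 km
alt = r - R_E = 13616.0840 - 6371 = 7245.0840 km

7245.0840 km


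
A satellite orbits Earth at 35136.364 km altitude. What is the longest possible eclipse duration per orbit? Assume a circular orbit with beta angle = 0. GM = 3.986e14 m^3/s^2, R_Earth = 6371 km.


r = 41507.3640 km
T = 1402.6448 min
Eclipse fraction = arcsin(R_E/r)/pi = arcsin(6371.0000/41507.3640)/pi
= arcsin(0.1534908)/pi = 0.04905156
Eclipse duration = 0.04905156 * 1402.6448 = 68.8019 min

68.8019 minutes


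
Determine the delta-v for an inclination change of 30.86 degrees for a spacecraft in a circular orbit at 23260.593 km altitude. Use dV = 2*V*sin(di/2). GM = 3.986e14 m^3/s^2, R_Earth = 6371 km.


r = 29631.5930 km = 2.9631593e+07 m
V = sqrt(mu/r) = 3667.6776 m/s
di = 30.86 deg = 0.5386086 rad
dV = 2*V*sin(di/2) = 2*3667.6776*sin(0.2693043)
dV = 1951.6510 m/s = 1.9517 km/s

1.9517 km/s


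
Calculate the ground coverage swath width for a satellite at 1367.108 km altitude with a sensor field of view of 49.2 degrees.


FOV = 49.2 deg = 0.858702 rad
swath = 2 * alt * tan(FOV/2) = 2 * 1367.108 * tan(0.429351)
swath = 2 * 1367.108 * 0.4578357
swath = 1251.8218 km

1251.8218 km


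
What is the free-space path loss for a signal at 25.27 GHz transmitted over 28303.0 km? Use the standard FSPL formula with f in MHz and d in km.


f = 25.27 GHz = 25270.0000 MHz
d = 28303.0 km
FSPL = 32.44 + 20*log10(25270.0000) + 20*log10(28303.0)
FSPL = 32.44 + 88.0521 + 89.0366
FSPL = 209.5288 dB

209.5288 dB


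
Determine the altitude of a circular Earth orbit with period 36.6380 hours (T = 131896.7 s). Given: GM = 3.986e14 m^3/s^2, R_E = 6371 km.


T = 131896.7 s
r = (mu*T^2/(4*pi^2))^(1/3) = (3.986e14 * 131896.7^2 / (4*pi^2))^(1/3)
r = 5.6003496e+07 m = 56003.4961 km
alt = r - R_E = 56003.4961 - 6371 = 49632.4961 km

49632.4961 km


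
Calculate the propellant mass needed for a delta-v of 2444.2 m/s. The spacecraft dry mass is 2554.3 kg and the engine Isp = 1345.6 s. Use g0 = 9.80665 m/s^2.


ve = Isp * g0 = 1345.6 * 9.80665 = 13195.828240 m/s
mass ratio = exp(dv/ve) = exp(2444.2/13195.828240) = 1.20348944
m_prop = m_dry * (mr - 1) = 2554.3 * (1.20348944 - 1)
m_prop = 519.7731 kg

519.7731 kg


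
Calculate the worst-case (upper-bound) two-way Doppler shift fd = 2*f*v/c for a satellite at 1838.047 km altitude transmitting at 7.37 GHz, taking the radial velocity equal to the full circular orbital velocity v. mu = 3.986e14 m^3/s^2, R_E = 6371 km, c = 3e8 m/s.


r = 8.209047e+06 m
v = sqrt(mu/r) = 6968.2268 m/s (worst-case radial velocity)
f = 7.37 GHz = 7.37e+09 Hz
fd = 2*f*v/c = 2*7.37e+09*6968.2268/3.0e+08
fd = 342372.2090 Hz

342372.2090 Hz


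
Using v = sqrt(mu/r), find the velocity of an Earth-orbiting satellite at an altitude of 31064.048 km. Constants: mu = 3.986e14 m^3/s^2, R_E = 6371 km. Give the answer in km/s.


r = R_E + alt = 6371.0 + 31064.048 = 37435.0480 km = 3.7435048e+07 m
v = sqrt(mu/r) = sqrt(3.986e14 / 3.7435048e+07) = 3263.0930 m/s = 3.2631 km/s

3.2631 km/s


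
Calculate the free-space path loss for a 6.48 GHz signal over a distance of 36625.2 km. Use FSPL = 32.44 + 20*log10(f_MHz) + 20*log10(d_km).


f = 6.48 GHz = 6480.0000 MHz
d = 36625.2 km
FSPL = 32.44 + 20*log10(6480.0000) + 20*log10(36625.2)
FSPL = 32.44 + 76.2315 + 91.2756
FSPL = 199.9471 dB

199.9471 dB


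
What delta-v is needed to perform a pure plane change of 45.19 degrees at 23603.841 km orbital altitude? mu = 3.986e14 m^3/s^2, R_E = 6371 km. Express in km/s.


r = 29974.8410 km = 2.9974841e+07 m
V = sqrt(mu/r) = 3646.6174 m/s
di = 45.19 deg = 0.7887143 rad
dV = 2*V*sin(di/2) = 2*3646.6174*sin(0.3943571)
dV = 2802.1684 m/s = 2.8022 km/s

2.8022 km/s


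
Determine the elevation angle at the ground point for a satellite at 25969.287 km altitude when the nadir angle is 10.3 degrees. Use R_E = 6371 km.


r = R_E + alt = 32340.2870 km
Law of sines in the satellite / Earth-center / ground-point triangle:
  sin(nadir)/R_E = sin(90 + el)/r  =>  cos(el) = (r/R_E)*sin(nadir)
cos(el) = (32340.2870 / 6371.0000) * sin(10.3 deg) = 0.9076307
el = arccos(0.9076307) = 24.8200 deg
(Earth-central angle = 90 - nadir - el = 54.8800 deg)

24.8200 degrees


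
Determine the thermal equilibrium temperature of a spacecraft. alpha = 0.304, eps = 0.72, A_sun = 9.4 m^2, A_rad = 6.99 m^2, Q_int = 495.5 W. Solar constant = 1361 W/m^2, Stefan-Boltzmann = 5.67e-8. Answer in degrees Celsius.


Numerator = alpha*S*A_sun + Q_int = 0.304*1361*9.4 + 495.5 = 4384.6936 W
Denominator = eps*sigma*A_rad = 0.72*5.67e-8*6.99 = 2.8535976e-07 W/K^4
T^4 = 1.5365494e+10 K^4
T = 352.0762 K = 78.9262 C

78.9262 degrees Celsius


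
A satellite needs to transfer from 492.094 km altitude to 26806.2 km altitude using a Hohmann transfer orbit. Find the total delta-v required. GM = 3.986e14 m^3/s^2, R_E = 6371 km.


r1 = 6863.0940 km = 6.863094e+06 m
r2 = 33177.2000 km = 3.31772e+07 m
dv1 = sqrt(mu/r1)*(sqrt(2*r2/(r1+r2)) - 1) = 2189.6428 m/s
dv2 = sqrt(mu/r2)*(1 - sqrt(2*r1/(r1+r2))) = 1436.7265 m/s
total dv = |dv1| + |dv2| = 2189.6428 + 1436.7265 = 3626.3693 m/s = 3.6264 km/s

3.6264 km/s


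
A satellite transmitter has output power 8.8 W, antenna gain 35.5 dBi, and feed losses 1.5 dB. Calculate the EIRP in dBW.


Pt = 8.8 W = 9.4448 dBW
EIRP = Pt_dBW + Gt - losses = 9.4448 + 35.5 - 1.5 = 43.4448 dBW

43.4448 dBW


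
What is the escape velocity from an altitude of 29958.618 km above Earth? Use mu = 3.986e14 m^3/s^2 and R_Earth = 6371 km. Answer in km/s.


r = 6371.0 + 29958.618 = 36329.6180 km = 3.6329618e+07 m
v_esc = sqrt(2*mu/r) = sqrt(2*3.986e14 / 3.6329618e+07)
v_esc = 4684.3920 m/s = 4.6844 km/s

4.6844 km/s


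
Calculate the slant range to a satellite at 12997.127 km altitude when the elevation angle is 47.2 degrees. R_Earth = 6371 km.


h = 12997.127 km, el = 47.2 deg
d = -R_E*sin(el) + sqrt((R_E*sin(el))^2 + 2*R_E*h + h^2)
d = -6371.0000*sin(0.8237954) + sqrt((6371.0000*0.7337299)^2 + 2*6371.0000*12997.127 + 12997.127^2)
d = 14203.6093 km

14203.6093 km


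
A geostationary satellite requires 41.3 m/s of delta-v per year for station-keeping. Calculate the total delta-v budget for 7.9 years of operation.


dV = rate * years = 41.3 * 7.9
dV = 326.2700 m/s

326.2700 m/s


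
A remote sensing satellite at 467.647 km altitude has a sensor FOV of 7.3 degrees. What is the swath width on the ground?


FOV = 7.3 deg = 0.127409 rad
swath = 2 * alt * tan(FOV/2) = 2 * 467.647 * tan(0.06370452)
swath = 2 * 467.647 * 0.06379083
swath = 59.6632 km

59.6632 km


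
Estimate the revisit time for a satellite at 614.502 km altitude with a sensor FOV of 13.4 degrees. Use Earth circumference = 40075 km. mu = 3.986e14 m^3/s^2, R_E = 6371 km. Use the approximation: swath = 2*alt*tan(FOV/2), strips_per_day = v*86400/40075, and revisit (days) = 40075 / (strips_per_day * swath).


swath = 2*614.502*tan(0.1169371) = 144.3748 km
v = sqrt(mu/r) = 7553.8757 m/s = 7.5539 km/s
strips/day = v*86400/40075 = 7.5539*86400/40075 = 16.2858
coverage/day = strips * swath = 16.2858 * 144.3748 = 2351.2641 km
revisit = 40075 / 2351.2641 = 17.0440 days

17.0440 days


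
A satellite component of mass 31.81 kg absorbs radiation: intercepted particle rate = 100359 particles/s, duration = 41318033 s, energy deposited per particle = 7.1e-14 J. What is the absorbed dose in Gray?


Total energy deposited = rate * time * E_per
  = 100359 * 41318033 * 7.1e-14 = 0.2944112 J
Dose = E_total / mass = 0.2944112 / 31.81
Dose = 0.009255303 Gy

0.0093 Gy


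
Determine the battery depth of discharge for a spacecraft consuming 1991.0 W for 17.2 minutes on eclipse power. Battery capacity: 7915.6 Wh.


E_used = P * t / 60 = 1991.0 * 17.2 / 60 = 570.7533 Wh
DOD = E_used / E_total * 100 = 570.7533 / 7915.6 * 100
DOD = 7.2105 %

7.2105 %


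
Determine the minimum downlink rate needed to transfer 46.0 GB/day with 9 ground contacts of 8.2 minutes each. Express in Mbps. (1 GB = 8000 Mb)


total contact time = 9 * 8.2 * 60 = 4428.0000 s
data = 46.0 GB = 368000.0000 Mb
rate = 368000.0000 / 4428.0000 = 83.1075 Mbps

83.1075 Mbps


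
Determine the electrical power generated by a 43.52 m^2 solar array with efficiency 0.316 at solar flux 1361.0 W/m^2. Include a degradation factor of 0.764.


P = area * eta * S * degradation
P = 43.52 * 0.316 * 1361.0 * 0.764
P = 14299.7173 W

14299.7173 W


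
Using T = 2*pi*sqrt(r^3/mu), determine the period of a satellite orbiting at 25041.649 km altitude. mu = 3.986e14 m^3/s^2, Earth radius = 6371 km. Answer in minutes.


r = 31412.6490 km = 3.1412649e+07 m
T = 2*pi*sqrt(r^3/mu) = 2*pi*sqrt(3.0996573e+22 / 3.986e14)
T = 55407.4373 s = 923.4573 min

923.4573 minutes


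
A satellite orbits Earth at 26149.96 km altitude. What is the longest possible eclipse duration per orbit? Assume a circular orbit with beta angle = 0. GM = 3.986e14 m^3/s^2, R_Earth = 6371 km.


r = 32520.9600 km
T = 972.7584 min
Eclipse fraction = arcsin(R_E/r)/pi = arcsin(6371.0000/32520.9600)/pi
= arcsin(0.1959044)/pi = 0.06276424
Eclipse duration = 0.06276424 * 972.7584 = 61.0544 min

61.0544 minutes


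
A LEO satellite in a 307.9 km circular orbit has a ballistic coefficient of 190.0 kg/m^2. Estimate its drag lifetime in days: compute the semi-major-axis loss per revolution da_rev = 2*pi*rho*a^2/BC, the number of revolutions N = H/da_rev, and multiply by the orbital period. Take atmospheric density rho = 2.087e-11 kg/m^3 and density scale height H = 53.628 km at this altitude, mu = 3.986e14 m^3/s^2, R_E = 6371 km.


a = R_E + alt = 6678.9000 km = 6.6789e+06 m
da_rev = 2*pi*rho*a^2/BC = 2*pi*2.087e-11*(6.6789e+06)^2/190.0 = 30.786378 m per revolution
N = H/da_rev = 53628.0000 m / 30.786378 m = 1741.9392 revolutions
P = 2*pi*sqrt(a^3/mu) = 5432.1110 s
lifetime = N*P = 1741.9392 * 5432.1110 = 9.4624072e+06 s = 109.5186 days

109.5186 days


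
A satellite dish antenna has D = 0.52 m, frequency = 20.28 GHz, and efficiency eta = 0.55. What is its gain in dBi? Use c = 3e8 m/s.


lambda = c/f = 3e8 / 2.028e+10 = 0.0147929 m
G = eta*(pi*D/lambda)^2 = 0.55*(pi*0.52/0.0147929)^2
G = 6707.5283 (linear)
G = 10*log10(6707.5283) = 38.2656 dBi

38.2656 dBi


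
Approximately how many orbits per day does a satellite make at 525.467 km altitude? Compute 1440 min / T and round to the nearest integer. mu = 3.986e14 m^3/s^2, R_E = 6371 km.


r = 6.896467e+06 m
T = 2*pi*sqrt(r^3/mu) = 5699.6897 s = 94.9948 min
revs/day = 1440 / 94.9948 = 15.1587
Rounded: 15 revolutions per day

15 revolutions per day


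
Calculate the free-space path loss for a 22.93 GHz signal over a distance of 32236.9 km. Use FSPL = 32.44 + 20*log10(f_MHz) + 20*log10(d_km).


f = 22.93 GHz = 22930.0000 MHz
d = 32236.9 km
FSPL = 32.44 + 20*log10(22930.0000) + 20*log10(32236.9)
FSPL = 32.44 + 87.2081 + 90.1671
FSPL = 209.8151 dB

209.8151 dB


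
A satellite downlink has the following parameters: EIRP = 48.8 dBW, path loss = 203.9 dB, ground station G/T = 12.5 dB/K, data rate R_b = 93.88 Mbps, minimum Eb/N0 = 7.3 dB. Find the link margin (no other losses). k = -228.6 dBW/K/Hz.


C/N0 = EIRP - FSPL + G/T - k = 48.8 - 203.9 + 12.5 - (-228.6)
C/N0 = 86.0000 dB-Hz
R_b = 93.88 Mbps = 9.388e+07 bps -> 10*log10(R_b) = 79.7257 dB-Hz
Eb/N0 = C/N0 - 10*log10(R_b) = 86.0000 - 79.7257 = 6.2743 dB
Margin = Eb/N0 - Eb/N0_req = 6.2743 - 7.3 = -1.0257 dB (negative margin: link does not close)

-1.0257 dB


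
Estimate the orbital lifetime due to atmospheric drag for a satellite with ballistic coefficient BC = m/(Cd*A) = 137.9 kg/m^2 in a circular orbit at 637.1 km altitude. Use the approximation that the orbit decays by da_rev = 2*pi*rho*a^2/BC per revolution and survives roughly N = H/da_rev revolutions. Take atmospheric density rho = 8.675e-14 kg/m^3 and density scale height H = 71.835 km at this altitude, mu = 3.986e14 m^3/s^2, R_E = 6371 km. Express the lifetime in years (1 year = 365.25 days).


a = R_E + alt = 7008.1000 km = 7.0081e+06 m
da_rev = 2*pi*rho*a^2/BC = 2*pi*8.675e-14*(7.0081e+06)^2/137.9 = 0.194126876 m per revolution
N = H/da_rev = 71835.0000 m / 0.194126876 m = 370041.4976 revolutions
P = 2*pi*sqrt(a^3/mu) = 5838.6394 s
lifetime = N*P = 370041.4976 * 5838.6394 = 2.1605389e+09 s = 25006.2371 days
years = 25006.2371 / 365.25 = 68.4633 years

68.4633 years
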